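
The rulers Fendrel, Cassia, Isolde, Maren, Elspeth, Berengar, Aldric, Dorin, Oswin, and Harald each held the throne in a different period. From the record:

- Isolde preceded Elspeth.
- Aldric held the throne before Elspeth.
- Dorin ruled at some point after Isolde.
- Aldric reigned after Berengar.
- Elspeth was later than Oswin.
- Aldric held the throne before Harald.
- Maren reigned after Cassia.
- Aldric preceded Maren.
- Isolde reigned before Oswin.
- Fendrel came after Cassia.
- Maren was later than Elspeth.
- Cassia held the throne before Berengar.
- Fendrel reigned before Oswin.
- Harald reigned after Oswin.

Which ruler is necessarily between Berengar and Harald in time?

Aldric

Tracing the constraints gives Berengar → Aldric → Harald, so Aldric sits after Berengar and before Harald.
No other ruler is forced both after Berengar and before Harald.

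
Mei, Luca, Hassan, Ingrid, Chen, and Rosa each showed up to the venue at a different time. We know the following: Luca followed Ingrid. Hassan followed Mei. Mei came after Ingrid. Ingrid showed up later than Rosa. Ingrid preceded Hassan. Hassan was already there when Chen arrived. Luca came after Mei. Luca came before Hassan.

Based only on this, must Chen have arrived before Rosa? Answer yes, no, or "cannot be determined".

Tracing the constraints gives Rosa → Ingrid → Hassan → Chen, so Rosa must come before Chen.
That means Chen cannot be before Rosa.

no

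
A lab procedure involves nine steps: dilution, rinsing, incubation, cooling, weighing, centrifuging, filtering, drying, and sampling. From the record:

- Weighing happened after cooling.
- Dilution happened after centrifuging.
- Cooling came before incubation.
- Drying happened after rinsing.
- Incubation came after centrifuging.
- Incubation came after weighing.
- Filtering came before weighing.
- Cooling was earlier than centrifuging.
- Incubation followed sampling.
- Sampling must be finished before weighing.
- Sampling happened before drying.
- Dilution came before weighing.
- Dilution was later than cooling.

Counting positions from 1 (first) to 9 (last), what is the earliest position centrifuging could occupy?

2

Cooling must come before centrifuging — 1 forced predecessor.
Nothing else is forced ahead of centrifuging, so its earliest slot is position 1 + 1 = 2.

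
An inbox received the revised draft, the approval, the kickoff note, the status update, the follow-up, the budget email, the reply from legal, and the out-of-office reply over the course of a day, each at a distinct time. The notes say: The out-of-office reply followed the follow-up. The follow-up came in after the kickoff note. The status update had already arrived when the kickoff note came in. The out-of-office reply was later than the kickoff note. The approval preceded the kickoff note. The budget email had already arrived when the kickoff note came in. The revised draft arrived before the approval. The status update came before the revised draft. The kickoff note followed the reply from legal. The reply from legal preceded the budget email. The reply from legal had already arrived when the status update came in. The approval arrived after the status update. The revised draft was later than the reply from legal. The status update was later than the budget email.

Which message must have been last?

Every other message has a chain of constraints placing it before the out-of-office reply, so the out-of-office reply is last.

the out-of-office reply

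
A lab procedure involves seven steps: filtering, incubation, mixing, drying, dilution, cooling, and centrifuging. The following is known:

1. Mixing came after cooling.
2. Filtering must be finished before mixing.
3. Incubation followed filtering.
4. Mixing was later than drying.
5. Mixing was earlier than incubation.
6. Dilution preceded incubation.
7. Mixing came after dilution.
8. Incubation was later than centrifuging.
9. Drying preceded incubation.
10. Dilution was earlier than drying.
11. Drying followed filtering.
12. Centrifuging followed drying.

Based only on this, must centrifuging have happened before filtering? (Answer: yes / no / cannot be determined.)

no

Tracing the constraints gives filtering → drying → centrifuging, so filtering must come before centrifuging.
That means centrifuging cannot be before filtering.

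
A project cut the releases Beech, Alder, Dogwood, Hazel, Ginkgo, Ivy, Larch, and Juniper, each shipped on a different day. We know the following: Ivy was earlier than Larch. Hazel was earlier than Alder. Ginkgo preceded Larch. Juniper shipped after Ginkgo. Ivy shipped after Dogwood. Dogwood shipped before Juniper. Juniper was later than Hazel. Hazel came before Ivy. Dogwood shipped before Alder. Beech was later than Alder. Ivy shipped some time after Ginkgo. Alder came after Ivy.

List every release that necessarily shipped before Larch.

Dogwood, Ginkgo, Hazel, Ivy

Directly stated before Larch: Ginkgo and Ivy.
Dogwood reaches Larch via Dogwood → Ivy → Larch.
Hazel reaches Larch via Hazel → Ivy → Larch.
No chain forces Juniper (or any of the others) ahead of Larch.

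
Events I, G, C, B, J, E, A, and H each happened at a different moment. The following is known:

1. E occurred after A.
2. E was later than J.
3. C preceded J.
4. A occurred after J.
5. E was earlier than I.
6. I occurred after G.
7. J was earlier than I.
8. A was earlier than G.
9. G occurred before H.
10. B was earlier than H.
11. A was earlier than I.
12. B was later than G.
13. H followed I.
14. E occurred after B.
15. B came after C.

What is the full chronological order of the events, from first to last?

C, J, A, G, B, E, I, H

The constraints fix every adjacent pair, so only one ordering works:
C → J → A → G → B → E → I → H.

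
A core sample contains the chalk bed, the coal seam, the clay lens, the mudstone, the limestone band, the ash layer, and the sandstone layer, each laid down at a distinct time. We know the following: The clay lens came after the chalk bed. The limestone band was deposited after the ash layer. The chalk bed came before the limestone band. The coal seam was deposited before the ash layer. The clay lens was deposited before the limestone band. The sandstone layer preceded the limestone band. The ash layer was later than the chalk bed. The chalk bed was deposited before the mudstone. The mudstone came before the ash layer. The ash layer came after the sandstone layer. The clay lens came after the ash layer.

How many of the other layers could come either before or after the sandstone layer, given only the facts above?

Forced after the sandstone layer: the ash layer, the clay lens, and the limestone band.
That leaves the chalk bed, the coal seam, and the mudstone with no forced order relative to the sandstone layer — 3.

3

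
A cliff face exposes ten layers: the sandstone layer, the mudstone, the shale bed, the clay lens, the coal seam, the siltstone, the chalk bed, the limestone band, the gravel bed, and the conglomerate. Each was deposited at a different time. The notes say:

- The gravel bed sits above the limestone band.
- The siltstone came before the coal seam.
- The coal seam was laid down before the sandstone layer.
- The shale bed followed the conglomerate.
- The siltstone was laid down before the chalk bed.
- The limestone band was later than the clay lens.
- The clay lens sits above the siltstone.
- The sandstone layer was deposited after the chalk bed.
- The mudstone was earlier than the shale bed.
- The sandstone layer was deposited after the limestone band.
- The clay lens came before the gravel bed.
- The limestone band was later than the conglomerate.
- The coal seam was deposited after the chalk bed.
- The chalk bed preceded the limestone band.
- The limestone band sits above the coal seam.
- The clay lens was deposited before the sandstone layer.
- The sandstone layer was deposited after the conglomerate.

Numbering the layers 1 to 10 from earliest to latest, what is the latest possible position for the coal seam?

The coal seam must come before the gravel bed, the limestone band, and the sandstone layer — 3 layers forced after it.
Everything else can be placed before the coal seam in some valid order, so the coal seam can sit as late as position 10 − 3 = 7.

7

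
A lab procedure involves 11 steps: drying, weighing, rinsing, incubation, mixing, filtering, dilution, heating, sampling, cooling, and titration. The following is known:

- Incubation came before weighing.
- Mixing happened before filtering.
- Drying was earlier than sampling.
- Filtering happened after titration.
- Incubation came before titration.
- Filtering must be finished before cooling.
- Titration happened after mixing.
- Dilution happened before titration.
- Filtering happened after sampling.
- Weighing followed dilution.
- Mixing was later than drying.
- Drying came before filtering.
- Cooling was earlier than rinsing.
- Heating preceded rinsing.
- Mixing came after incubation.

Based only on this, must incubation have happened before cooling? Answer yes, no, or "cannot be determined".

yes

Chain the constraints: incubation → mixing → filtering → cooling. Each link is directly stated, so incubation comes before cooling.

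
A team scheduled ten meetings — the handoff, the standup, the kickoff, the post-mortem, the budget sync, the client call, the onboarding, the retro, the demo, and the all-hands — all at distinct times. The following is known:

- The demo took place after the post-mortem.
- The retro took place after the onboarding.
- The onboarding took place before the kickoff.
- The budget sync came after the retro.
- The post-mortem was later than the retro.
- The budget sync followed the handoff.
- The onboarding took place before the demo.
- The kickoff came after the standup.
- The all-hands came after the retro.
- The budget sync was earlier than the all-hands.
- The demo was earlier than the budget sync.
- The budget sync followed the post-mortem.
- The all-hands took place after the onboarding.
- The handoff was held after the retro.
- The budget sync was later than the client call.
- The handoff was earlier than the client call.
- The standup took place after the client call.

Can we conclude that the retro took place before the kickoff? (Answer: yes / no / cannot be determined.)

Chain the constraints: the retro → the handoff → the client call → the standup → the kickoff. Each link is directly stated, so the retro comes before the kickoff.

yes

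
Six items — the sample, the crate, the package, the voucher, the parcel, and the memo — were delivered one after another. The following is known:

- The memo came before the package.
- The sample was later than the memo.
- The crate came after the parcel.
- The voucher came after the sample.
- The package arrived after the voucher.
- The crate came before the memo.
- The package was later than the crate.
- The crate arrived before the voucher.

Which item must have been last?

the package

Every other item has a chain of constraints placing it before the package, so the package is last.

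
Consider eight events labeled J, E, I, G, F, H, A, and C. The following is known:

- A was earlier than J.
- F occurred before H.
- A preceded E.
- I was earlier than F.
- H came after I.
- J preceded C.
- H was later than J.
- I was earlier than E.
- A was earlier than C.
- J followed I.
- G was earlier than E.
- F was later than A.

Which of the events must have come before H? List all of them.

Directly stated before H: F, I, and J.
A reaches H via A → F → H.

A, F, I, J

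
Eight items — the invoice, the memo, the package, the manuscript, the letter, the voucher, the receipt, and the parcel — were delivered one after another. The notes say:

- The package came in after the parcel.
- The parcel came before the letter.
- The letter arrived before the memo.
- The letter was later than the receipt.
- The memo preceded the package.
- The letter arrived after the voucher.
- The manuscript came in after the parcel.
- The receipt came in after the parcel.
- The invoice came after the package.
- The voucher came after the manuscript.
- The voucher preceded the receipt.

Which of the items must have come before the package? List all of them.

Directly stated before the package: the memo and the parcel.
The letter reaches the package via the letter → the memo → the package.
The manuscript reaches the package via the manuscript → the voucher → the letter → the memo → the package.
The receipt reaches the package via the receipt → the letter → the memo → the package.
Likewise the voucher reaches the package by chaining the stated constraints.
No chain forces the invoice ahead of the package.

the letter, the manuscript, the memo, the parcel, the receipt, the voucher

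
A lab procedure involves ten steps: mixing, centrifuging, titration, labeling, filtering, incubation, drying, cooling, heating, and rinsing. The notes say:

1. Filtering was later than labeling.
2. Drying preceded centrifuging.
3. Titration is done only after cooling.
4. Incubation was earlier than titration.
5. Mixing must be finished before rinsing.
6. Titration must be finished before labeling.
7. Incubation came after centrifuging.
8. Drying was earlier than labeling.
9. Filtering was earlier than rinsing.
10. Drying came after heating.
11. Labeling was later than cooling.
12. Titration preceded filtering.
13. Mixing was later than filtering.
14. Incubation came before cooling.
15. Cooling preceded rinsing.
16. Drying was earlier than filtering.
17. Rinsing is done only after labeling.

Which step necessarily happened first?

heating

Heating has a chain of constraints placing it before every other step, so heating must be first.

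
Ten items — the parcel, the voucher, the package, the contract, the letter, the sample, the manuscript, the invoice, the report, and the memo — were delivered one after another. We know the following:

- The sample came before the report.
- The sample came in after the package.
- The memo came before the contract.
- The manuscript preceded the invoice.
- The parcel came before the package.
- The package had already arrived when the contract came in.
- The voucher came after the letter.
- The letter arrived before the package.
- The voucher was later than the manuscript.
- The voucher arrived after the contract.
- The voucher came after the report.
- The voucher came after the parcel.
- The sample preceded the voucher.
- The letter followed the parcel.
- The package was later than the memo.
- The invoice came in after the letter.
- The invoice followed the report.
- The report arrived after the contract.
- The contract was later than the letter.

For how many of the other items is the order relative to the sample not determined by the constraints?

2

Forced before the sample: the letter, the memo, the package, and the parcel; forced after the sample: the invoice, the report, and the voucher.
That leaves the contract and the manuscript with no forced order relative to the sample — 2.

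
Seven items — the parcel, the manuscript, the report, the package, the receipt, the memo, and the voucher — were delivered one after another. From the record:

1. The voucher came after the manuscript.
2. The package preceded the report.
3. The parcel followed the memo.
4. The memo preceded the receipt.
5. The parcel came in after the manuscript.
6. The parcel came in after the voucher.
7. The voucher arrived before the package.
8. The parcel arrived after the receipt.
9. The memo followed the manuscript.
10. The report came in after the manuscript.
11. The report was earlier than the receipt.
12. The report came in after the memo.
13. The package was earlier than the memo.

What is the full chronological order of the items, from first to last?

the manuscript, the voucher, the package, the memo, the report, the receipt, the parcel

The constraints fix every adjacent pair, so only one ordering works:
the manuscript → the voucher → the package → the memo → the report → the receipt → the parcel.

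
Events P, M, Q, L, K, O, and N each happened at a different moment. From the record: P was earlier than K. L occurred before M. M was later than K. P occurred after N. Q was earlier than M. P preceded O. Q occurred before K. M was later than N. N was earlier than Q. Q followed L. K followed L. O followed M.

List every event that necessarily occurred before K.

Directly stated before K: L, P, and Q.
N reaches K via N → Q → K.
No chain forces O (or any of the others) ahead of K.

L, N, P, Q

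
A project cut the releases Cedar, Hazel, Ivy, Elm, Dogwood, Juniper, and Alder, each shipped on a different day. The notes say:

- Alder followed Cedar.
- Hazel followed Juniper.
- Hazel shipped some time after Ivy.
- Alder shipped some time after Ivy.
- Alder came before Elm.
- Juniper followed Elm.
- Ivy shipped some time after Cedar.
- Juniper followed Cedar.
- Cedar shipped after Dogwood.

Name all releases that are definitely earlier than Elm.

Directly stated before Elm: Alder.
Cedar reaches Elm via Cedar → Alder → Elm.
Dogwood reaches Elm via Dogwood → Cedar → Alder → Elm.
Ivy reaches Elm via Ivy → Alder → Elm.
No chain forces Hazel (or any of the others) ahead of Elm.

Alder, Cedar, Dogwood, Ivy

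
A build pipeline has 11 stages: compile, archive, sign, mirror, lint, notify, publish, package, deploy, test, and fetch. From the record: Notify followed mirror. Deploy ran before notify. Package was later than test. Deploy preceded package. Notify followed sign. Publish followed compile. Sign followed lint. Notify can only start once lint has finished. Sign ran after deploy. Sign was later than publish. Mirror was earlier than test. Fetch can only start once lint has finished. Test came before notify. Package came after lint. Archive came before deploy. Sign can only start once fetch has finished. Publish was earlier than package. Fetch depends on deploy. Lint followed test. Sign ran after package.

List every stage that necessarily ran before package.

Directly stated before package: deploy, lint, publish, and test.
Archive reaches package via archive → deploy → package.
Compile reaches package via compile → publish → package.
Mirror reaches package via mirror → test → package.
No chain forces fetch (or any of the others) ahead of package.

archive, compile, deploy, lint, mirror, publish, test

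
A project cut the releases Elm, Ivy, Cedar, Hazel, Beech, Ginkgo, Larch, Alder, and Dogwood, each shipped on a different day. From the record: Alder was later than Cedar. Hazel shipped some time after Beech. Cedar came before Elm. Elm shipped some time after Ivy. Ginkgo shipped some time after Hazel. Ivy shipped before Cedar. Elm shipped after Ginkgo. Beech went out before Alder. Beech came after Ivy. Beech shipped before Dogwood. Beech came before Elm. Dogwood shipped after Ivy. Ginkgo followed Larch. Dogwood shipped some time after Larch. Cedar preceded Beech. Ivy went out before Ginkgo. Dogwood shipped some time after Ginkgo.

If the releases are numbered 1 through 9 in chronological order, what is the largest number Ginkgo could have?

Ginkgo must come before Dogwood and Elm — 2 releases forced after it.
Everything else can be placed before Ginkgo in some valid order, so Ginkgo can sit as late as position 9 − 2 = 7.

7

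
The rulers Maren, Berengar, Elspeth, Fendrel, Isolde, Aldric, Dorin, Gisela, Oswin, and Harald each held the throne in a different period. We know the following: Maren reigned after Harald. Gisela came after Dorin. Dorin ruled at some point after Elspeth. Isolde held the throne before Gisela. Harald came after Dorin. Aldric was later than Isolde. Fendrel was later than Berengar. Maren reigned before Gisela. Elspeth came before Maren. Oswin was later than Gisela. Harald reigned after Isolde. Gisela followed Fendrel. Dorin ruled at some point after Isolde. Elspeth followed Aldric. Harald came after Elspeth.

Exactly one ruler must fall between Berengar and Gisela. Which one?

Fendrel

Tracing the constraints gives Berengar → Fendrel → Gisela, so Fendrel sits after Berengar and before Gisela.
No other ruler is forced both after Berengar and before Gisela.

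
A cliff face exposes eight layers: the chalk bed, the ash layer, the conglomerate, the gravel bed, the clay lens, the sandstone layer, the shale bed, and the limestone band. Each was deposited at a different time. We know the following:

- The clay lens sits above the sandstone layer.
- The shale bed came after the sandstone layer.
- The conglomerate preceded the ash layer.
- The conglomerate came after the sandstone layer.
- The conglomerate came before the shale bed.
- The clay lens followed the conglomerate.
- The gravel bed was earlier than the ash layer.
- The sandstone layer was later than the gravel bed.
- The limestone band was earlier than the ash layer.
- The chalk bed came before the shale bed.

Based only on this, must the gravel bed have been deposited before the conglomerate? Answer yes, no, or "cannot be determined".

Chain the constraints: the gravel bed → the sandstone layer → the conglomerate. Each link is directly stated, so the gravel bed comes before the conglomerate.

yes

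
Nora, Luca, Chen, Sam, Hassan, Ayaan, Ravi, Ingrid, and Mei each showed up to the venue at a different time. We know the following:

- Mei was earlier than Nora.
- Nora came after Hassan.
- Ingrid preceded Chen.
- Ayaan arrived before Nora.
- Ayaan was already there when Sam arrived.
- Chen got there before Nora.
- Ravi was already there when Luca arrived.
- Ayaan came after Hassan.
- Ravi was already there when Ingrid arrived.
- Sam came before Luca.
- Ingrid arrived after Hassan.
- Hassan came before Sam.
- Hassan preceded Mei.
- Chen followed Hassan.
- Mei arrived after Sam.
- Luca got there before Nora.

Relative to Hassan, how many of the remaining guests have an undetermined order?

1

Forced after Hassan: Ayaan, Chen, Ingrid, Luca, Mei, Nora, and Sam.
That leaves Ravi with no forced order relative to Hassan — 1.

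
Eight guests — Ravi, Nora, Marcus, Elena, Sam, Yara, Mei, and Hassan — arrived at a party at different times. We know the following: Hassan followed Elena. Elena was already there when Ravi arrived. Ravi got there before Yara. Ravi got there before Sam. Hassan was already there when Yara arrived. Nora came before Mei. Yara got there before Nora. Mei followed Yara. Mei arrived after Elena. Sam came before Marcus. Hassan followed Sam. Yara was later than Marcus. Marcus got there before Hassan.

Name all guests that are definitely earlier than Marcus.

Elena, Ravi, Sam

Directly stated before Marcus: Sam.
Elena reaches Marcus via Elena → Ravi → Sam → Marcus.
Ravi reaches Marcus via Ravi → Sam → Marcus.
No chain forces Hassan (or any of the others) ahead of Marcus.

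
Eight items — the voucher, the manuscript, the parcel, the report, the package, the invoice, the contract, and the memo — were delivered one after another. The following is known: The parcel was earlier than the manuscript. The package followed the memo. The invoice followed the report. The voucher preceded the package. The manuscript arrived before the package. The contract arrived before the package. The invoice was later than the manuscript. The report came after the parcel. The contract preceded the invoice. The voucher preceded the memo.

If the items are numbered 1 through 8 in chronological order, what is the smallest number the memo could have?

2

The voucher must come before the memo — 1 forced predecessor.
Nothing else is forced ahead of the memo, so its earliest slot is position 1 + 1 = 2.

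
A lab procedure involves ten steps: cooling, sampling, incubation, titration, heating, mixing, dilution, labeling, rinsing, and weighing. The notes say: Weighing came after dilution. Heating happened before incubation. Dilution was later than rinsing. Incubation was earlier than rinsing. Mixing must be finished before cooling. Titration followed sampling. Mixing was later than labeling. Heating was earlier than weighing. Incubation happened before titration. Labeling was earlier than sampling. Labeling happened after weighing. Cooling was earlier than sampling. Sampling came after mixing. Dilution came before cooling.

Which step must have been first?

heating

Heating has a chain of constraints placing it before every other step, so heating must be first.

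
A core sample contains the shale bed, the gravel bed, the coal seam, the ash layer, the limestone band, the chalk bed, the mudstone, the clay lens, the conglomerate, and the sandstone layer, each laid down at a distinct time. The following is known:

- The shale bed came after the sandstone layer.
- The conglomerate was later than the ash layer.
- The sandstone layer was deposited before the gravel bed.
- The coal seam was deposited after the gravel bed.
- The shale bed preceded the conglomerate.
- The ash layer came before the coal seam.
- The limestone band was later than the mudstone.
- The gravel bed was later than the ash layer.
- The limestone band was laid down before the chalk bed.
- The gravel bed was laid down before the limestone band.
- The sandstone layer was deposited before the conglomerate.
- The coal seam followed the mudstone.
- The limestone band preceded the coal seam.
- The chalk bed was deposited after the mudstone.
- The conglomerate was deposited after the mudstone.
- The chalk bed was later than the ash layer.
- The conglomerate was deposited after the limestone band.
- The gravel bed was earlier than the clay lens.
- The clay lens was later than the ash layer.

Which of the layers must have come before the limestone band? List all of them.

the ash layer, the gravel bed, the mudstone, the sandstone layer

Directly stated before the limestone band: the gravel bed and the mudstone.
The ash layer reaches the limestone band via the ash layer → the gravel bed → the limestone band.
The sandstone layer reaches the limestone band via the sandstone layer → the gravel bed → the limestone band.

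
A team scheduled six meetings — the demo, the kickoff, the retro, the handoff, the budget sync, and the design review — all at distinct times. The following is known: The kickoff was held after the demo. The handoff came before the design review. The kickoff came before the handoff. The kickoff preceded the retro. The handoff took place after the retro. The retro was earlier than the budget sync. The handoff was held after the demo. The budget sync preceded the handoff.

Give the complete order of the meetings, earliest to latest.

the demo, the kickoff, the retro, the budget sync, the handoff, the design review

The constraints fix every adjacent pair, so only one ordering works:
the demo → the kickoff → the retro → the budget sync → the handoff → the design review.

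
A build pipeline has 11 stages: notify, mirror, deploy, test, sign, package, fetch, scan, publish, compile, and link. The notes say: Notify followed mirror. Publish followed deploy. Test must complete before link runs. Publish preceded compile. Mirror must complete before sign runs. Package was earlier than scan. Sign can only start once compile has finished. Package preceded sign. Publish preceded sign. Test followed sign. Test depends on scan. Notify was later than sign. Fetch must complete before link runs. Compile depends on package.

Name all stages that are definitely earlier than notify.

compile, deploy, mirror, package, publish, sign

Directly stated before notify: mirror and sign.
Compile reaches notify via compile → sign → notify.
Deploy reaches notify via deploy → publish → sign → notify.
Package reaches notify via package → sign → notify.
Likewise publish reaches notify by chaining the stated constraints.
No chain forces link (or any of the others) ahead of notify.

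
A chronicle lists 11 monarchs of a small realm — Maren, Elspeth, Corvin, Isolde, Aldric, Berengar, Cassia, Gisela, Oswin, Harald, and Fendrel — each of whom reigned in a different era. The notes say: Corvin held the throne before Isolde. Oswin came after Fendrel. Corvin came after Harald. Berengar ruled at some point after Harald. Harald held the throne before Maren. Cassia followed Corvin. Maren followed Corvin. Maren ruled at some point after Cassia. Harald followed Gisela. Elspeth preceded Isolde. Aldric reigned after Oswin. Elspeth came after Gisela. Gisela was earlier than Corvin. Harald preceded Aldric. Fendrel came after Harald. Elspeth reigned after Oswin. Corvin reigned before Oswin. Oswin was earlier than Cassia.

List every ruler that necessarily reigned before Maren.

Cassia, Corvin, Fendrel, Gisela, Harald, Oswin

Directly stated before Maren: Cassia, Corvin, and Harald.
Fendrel reaches Maren via Fendrel → Oswin → Cassia → Maren.
Gisela reaches Maren via Gisela → Harald → Maren.
Oswin reaches Maren via Oswin → Cassia → Maren.
No chain forces Isolde (or any of the others) ahead of Maren.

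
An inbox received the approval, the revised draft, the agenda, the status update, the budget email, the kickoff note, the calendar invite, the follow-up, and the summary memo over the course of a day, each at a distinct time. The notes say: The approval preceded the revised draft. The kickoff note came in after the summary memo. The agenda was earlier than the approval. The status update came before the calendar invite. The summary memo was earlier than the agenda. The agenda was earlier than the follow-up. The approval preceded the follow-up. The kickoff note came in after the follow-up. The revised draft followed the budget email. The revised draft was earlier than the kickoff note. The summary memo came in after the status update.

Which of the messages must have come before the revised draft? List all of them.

the agenda, the approval, the budget email, the status update, the summary memo

Directly stated before the revised draft: the approval and the budget email.
The agenda reaches the revised draft via the agenda → the approval → the revised draft.
The status update reaches the revised draft via the status update → the summary memo → the agenda → the approval → the revised draft.
The summary memo reaches the revised draft via the summary memo → the agenda → the approval → the revised draft.
No chain forces the follow-up (or any of the others) ahead of the revised draft.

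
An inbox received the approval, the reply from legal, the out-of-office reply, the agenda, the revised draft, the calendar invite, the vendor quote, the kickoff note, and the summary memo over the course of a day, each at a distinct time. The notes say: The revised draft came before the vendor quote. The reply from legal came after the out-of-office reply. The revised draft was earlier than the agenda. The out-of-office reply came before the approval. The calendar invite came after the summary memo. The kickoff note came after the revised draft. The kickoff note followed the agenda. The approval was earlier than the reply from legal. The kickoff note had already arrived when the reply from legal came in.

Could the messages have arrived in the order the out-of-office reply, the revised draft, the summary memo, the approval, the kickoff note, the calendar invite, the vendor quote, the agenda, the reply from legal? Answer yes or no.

no

The constraints require the agenda before the kickoff note, but in the proposed sequence the kickoff note appears ahead of the agenda. That one violation is enough.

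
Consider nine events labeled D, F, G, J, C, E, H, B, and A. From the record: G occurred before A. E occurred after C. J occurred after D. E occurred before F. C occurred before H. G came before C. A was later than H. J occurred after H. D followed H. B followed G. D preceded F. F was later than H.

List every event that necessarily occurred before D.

Directly stated before D: H.
C reaches D via C → H → D.
G reaches D via G → C → H → D.
No chain forces E (or any of the others) ahead of D.

C, G, H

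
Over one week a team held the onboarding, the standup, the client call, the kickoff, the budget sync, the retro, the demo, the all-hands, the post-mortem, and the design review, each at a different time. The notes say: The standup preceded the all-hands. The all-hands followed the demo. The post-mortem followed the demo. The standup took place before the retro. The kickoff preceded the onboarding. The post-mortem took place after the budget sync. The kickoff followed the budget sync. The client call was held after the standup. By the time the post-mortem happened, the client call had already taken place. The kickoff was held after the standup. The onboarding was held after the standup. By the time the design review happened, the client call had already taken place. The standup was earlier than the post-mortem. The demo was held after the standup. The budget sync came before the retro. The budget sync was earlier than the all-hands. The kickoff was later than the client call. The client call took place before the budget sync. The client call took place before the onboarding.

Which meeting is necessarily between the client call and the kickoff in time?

the budget sync

Tracing the constraints gives the client call → the budget sync → the kickoff, so the budget sync sits after the client call and before the kickoff.
No other meeting is forced both after the client call and before the kickoff.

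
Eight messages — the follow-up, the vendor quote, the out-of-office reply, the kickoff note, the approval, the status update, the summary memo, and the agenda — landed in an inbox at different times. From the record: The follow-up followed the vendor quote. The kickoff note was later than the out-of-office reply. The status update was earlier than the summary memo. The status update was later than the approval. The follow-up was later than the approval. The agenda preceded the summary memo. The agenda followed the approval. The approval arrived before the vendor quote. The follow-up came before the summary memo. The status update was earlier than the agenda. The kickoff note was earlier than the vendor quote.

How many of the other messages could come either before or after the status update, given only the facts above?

4

Forced before the status update: the approval; forced after the status update: the agenda and the summary memo.
That leaves the follow-up, the kickoff note, the out-of-office reply, and the vendor quote with no forced order relative to the status update — 4.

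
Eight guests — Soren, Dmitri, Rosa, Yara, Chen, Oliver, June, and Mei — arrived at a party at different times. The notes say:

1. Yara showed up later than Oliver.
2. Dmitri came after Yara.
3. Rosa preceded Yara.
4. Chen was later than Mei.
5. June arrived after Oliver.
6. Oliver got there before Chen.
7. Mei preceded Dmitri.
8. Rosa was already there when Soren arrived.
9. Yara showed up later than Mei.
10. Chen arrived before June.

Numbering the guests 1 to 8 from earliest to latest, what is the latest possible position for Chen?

Chen must come before June — 1 guest forced after them.
Everything else can be placed before Chen in some valid order, so Chen can sit as late as position 8 − 1 = 7.

7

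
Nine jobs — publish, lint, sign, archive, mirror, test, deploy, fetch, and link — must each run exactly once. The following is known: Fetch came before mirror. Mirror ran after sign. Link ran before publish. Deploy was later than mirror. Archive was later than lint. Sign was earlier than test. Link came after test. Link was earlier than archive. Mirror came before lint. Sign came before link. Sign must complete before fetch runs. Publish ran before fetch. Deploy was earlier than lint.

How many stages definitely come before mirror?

Directly stated before mirror: fetch and sign.
Link reaches mirror via link → publish → fetch → mirror.
Publish reaches mirror via publish → fetch → mirror.
Test reaches mirror via test → link → publish → fetch → mirror.
No chain forces deploy (or any of the others) ahead of mirror.
That's fetch, link, publish, sign, and test — 5 in all.

5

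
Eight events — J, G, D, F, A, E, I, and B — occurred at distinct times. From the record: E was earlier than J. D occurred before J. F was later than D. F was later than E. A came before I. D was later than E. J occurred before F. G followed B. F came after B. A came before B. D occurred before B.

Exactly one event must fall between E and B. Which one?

D

Tracing the constraints gives E → D → B, so D sits after E and before B.
No other event is forced both after E and before B.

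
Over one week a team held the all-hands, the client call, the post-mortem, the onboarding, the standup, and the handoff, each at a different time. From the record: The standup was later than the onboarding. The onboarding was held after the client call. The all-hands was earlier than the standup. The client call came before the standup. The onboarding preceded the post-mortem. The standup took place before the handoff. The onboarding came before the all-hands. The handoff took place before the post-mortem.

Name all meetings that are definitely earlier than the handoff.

Directly stated before the handoff: the standup.
The all-hands reaches the handoff via the all-hands → the standup → the handoff.
The client call reaches the handoff via the client call → the standup → the handoff.
The onboarding reaches the handoff via the onboarding → the standup → the handoff.
No chain forces the post-mortem ahead of the handoff.

the all-hands, the client call, the onboarding, the standup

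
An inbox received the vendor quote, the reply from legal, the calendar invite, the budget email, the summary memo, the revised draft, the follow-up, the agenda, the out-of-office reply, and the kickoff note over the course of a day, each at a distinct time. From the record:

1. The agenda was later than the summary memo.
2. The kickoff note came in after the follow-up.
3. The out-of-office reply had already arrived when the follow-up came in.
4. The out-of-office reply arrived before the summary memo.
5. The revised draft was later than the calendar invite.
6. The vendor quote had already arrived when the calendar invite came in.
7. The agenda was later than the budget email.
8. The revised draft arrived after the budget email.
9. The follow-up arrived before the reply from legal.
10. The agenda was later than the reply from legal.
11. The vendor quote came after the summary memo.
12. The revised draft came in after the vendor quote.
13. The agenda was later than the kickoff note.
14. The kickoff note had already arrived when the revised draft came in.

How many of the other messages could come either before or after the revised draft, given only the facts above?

2

Forced before the revised draft: the budget email, the calendar invite, the follow-up, the kickoff note, the out-of-office reply, the summary memo, and the vendor quote.
That leaves the agenda and the reply from legal with no forced order relative to the revised draft — 2.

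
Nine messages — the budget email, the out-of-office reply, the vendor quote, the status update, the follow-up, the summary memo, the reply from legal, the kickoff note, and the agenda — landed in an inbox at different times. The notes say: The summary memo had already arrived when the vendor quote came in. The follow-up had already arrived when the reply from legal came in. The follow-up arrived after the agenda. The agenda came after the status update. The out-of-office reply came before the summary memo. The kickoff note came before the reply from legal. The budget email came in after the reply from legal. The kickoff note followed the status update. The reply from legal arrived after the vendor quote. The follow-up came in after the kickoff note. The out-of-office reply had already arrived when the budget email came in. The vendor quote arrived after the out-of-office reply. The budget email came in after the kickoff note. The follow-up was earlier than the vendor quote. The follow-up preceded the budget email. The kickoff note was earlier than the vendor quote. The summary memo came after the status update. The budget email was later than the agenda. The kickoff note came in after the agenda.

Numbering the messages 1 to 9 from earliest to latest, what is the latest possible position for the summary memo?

The summary memo must come before the budget email, the reply from legal, and the vendor quote — 3 messages forced after it.
Everything else can be placed before the summary memo in some valid order, so the summary memo can sit as late as position 9 − 3 = 6.

6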